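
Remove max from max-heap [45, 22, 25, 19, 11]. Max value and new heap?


Max = 45
Replace root with last, heapify down
Resulting heap: [25, 22, 11, 19]


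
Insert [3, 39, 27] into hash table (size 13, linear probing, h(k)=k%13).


Insertions: 3->slot 3; 39->slot 0; 27->slot 1
Table: [39, 27, None, 3, None, None, None, None, None, None, None, None, None]


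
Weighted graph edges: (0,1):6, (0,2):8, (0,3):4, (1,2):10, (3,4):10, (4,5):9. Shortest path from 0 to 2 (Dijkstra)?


Dijkstra from 0:
Distances: {0: 0, 1: 6, 2: 8, 3: 4, 4: 14, 5: 23}
Shortest distance to 2 = 8, path = [0, 2]


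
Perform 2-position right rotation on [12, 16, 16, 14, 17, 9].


Right rotate by 2: [17, 9, 12, 16, 16, 14]


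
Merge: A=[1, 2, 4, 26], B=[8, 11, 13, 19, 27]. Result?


Compare heads, take smaller each step.
Merged: [1, 2, 4, 8, 11, 13, 19, 26, 27]


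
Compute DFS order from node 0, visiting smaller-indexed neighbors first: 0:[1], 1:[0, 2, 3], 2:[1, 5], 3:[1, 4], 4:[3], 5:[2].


DFS stack-based: start with [0]
Visit order: [0, 1, 2, 5, 3, 4]


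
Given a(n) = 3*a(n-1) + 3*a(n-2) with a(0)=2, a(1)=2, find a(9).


Build bottom-up:
...a(7)=8802, a(8)=33372, a(9)=3*33372+3*8802=126522


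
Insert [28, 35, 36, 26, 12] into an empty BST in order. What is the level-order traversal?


Root = 28; build tree by BST insertion.
Level-Order traversal: [28, 26, 35, 12, 36]


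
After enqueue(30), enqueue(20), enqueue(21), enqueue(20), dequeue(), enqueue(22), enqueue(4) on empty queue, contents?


enqueue(30) -> [30]
enqueue(20) -> [30, 20]
enqueue(21) -> [30, 20, 21]
enqueue(20) -> [30, 20, 21, 20]
dequeue() returns 30 -> [20, 21, 20]
enqueue(22) -> [20, 21, 20, 22]
enqueue(4) -> [20, 21, 20, 22, 4]
Final queue (front to back): [20, 21, 20, 22, 4]


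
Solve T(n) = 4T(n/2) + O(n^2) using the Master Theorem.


a=4, b=2, c=2. log_2(4)=2 = c=2. Case 2: O(n^c log n) = O(n^2 log n)
Complexity: O(n^2 log n)


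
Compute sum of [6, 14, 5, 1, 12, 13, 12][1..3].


Prefix sums: [0, 6, 20, 25, 26, 38, 51, 63]
Sum[1..3] = prefix[4] - prefix[1] = 26 - 6 = 20


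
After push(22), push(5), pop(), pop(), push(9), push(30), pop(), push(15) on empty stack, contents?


push(22) -> [22]
push(5) -> [22, 5]
pop() returns 5 -> [22]
pop() returns 22 -> []
push(9) -> [9]
push(30) -> [9, 30]
pop() returns 30 -> [9]
push(15) -> [9, 15]
Final stack (bottom to top): [9, 15]


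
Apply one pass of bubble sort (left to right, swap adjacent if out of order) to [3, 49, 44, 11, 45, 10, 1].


After one pass: [3, 44, 11, 45, 10, 1, 49]


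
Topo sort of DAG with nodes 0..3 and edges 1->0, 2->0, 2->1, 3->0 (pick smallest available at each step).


Kahn's algorithm, process smallest node first
Order: [2, 1, 3, 0]


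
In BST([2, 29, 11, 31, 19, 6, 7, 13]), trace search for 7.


BST root = 2
Search for 7: compare at each node
Path: [2, 29, 11, 6, 7]


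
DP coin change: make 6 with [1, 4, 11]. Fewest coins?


dp[0]=0; dp[i]=1+min(dp[i-c] for c in coins)
...dp[1]=1, dp[2]=2, dp[3]=3, dp[4]=1, dp[5]=2, dp[6]=3
Minimum coins for 6 = 3


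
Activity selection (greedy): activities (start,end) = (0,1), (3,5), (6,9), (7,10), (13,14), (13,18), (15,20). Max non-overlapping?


Greedy: pick earliest-ending, then skip overlaps.
Selected (5 activities): [(0, 1), (3, 5), (6, 9), (13, 14), (15, 20)]


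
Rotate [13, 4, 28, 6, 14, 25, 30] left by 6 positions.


Left rotate by 6: [30, 13, 4, 28, 6, 14, 25]


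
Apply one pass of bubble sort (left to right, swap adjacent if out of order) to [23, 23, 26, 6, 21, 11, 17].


After one pass: [23, 23, 6, 21, 11, 17, 26]


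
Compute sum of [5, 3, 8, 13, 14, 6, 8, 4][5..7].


Prefix sums: [0, 5, 8, 16, 29, 43, 49, 57, 61]
Sum[5..7] = prefix[8] - prefix[5] = 61 - 43 = 18


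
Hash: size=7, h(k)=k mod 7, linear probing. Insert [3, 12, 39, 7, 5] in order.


Insertions: 3->slot 3; 12->slot 5; 39->slot 4; 7->slot 0; 5->slot 6
Table: [7, None, None, 3, 39, 12, 5]


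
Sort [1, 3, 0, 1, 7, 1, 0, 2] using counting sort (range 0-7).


Count array: [2, 3, 1, 1, 0, 0, 0, 1]
Reconstruct: [0, 0, 1, 1, 1, 2, 3, 7]


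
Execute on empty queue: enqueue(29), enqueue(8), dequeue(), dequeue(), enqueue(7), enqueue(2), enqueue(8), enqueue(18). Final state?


enqueue(29) -> [29]
enqueue(8) -> [29, 8]
dequeue() returns 29 -> [8]
dequeue() returns 8 -> []
enqueue(7) -> [7]
enqueue(2) -> [7, 2]
enqueue(8) -> [7, 2, 8]
enqueue(18) -> [7, 2, 8, 18]
Final queue (front to back): [7, 2, 8, 18]


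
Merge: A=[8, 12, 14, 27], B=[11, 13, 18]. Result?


Compare heads, take smaller each step.
Merged: [8, 11, 12, 13, 14, 18, 27]


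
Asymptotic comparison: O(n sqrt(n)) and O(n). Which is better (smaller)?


linear grows slower than n^1.5
O(n) is asymptotically smaller; O(n sqrt(n)) grows faster


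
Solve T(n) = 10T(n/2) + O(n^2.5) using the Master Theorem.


a=10, b=2, c=2.5. log_2(10)=3.322 > c=2.5. Case 1: O(n^log_b(a)) = O(n^3.322)
Complexity: O(n^3.322)


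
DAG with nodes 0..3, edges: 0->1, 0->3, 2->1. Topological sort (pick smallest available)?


Kahn's algorithm, process smallest node first
Order: [0, 2, 1, 3]


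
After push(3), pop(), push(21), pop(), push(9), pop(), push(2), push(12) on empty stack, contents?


push(3) -> [3]
pop() returns 3 -> []
push(21) -> [21]
pop() returns 21 -> []
push(9) -> [9]
pop() returns 9 -> []
push(2) -> [2]
push(12) -> [2, 12]
Final stack (bottom to top): [2, 12]


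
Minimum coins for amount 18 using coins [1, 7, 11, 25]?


dp[0]=0; dp[i]=1+min(dp[i-c] for c in coins)
...dp[13]=3, dp[14]=2, dp[15]=3, dp[16]=4, dp[17]=5, dp[18]=2
Minimum coins for 18 = 2


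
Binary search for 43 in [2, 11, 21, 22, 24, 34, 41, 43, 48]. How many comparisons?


Search for 43:
[0,8] mid=4 arr[4]=24
[5,8] mid=6 arr[6]=41
[7,8] mid=7 arr[7]=43
Total: 3 comparisons


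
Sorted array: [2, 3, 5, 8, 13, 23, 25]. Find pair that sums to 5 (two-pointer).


Two pointers: lo=0, hi=6
Found pair: (2, 3) summing to 5


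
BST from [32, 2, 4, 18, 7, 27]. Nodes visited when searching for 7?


BST root = 32
Search for 7: compare at each node
Path: [32, 2, 4, 18, 7]


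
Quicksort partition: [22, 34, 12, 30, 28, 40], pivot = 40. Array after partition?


Elements <= 40 go left of pivot.
Result: [22, 34, 12, 30, 28, 40], pivot at index 5


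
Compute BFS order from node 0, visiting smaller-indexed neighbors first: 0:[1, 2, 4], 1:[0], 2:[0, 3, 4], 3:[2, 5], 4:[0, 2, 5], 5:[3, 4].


BFS queue: start with [0]
Visit order: [0, 1, 2, 4, 3, 5]


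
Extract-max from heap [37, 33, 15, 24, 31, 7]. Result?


Max = 37
Replace root with last, heapify down
Resulting heap: [33, 31, 15, 24, 7]


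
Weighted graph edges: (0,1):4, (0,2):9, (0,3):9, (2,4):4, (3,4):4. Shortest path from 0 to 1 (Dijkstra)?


Dijkstra from 0:
Distances: {0: 0, 1: 4, 2: 9, 3: 9, 4: 13}
Shortest distance to 1 = 4, path = [0, 1]


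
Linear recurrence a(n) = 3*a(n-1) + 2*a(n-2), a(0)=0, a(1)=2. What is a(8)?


Build bottom-up:
...a(6)=990, a(7)=3526, a(8)=3*3526+2*990=12558


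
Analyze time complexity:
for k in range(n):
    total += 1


Per nesting level: O(n) = O(n)
Complexity: O(n)


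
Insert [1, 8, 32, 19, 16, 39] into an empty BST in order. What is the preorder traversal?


Root = 1; build tree by BST insertion.
Preorder traversal: [1, 8, 32, 19, 16, 39]


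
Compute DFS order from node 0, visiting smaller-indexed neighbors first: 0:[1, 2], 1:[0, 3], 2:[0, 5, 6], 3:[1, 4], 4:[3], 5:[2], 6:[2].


DFS stack-based: start with [0]
Visit order: [0, 1, 3, 4, 2, 5, 6]


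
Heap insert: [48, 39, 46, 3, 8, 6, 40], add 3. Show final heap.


Append 3: [48, 39, 46, 3, 8, 6, 40, 3]
Bubble up: no swaps needed
Result: [48, 39, 46, 3, 8, 6, 40, 3]


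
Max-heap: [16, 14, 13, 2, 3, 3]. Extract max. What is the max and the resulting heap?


Max = 16
Replace root with last, heapify down
Resulting heap: [14, 3, 13, 2, 3]


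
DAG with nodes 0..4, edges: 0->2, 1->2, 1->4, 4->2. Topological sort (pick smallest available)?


Kahn's algorithm, process smallest node first
Order: [0, 1, 3, 4, 2]


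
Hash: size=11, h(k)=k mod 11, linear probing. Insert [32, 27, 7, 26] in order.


Insertions: 32->slot 10; 27->slot 5; 7->slot 7; 26->slot 4
Table: [None, None, None, None, 26, 27, None, 7, None, None, 32]


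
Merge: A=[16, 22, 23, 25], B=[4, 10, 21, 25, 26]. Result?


Compare heads, take smaller each step.
Merged: [4, 10, 16, 21, 22, 23, 25, 25, 26]


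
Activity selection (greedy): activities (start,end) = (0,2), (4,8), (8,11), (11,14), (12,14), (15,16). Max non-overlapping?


Greedy: pick earliest-ending, then skip overlaps.
Selected (5 activities): [(0, 2), (4, 8), (8, 11), (11, 14), (15, 16)]


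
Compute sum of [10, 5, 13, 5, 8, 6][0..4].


Prefix sums: [0, 10, 15, 28, 33, 41, 47]
Sum[0..4] = prefix[5] - prefix[0] = 41 - 0 = 41


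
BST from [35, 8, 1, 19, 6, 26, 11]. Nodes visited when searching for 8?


BST root = 35
Search for 8: compare at each node
Path: [35, 8]


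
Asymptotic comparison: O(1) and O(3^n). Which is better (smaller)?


constant grows slower than exponential (base 3)
O(1) is asymptotically smaller; O(3^n) grows faster


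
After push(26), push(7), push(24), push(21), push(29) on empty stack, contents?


push(26) -> [26]
push(7) -> [26, 7]
push(24) -> [26, 7, 24]
push(21) -> [26, 7, 24, 21]
push(29) -> [26, 7, 24, 21, 29]
Final stack (bottom to top): [26, 7, 24, 21, 29]


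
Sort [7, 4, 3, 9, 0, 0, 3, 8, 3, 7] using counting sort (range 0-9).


Count array: [2, 0, 0, 3, 1, 0, 0, 2, 1, 1]
Reconstruct: [0, 0, 3, 3, 3, 4, 7, 7, 8, 9]


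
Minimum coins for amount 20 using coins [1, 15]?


dp[0]=0; dp[i]=1+min(dp[i-c] for c in coins)
...dp[15]=1, dp[16]=2, dp[17]=3, dp[18]=4, dp[19]=5, dp[20]=6
Minimum coins for 20 = 6


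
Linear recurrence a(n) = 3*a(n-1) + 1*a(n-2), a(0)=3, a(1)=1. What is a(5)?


Build bottom-up:
...a(3)=19, a(4)=63, a(5)=3*63+1*19=208


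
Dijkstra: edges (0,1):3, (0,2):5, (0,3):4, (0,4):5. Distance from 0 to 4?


Dijkstra from 0:
Distances: {0: 0, 1: 3, 2: 5, 3: 4, 4: 5}
Shortest distance to 4 = 5, path = [0, 4]


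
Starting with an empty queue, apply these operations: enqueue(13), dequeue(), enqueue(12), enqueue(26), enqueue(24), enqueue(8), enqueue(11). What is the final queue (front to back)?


enqueue(13) -> [13]
dequeue() returns 13 -> []
enqueue(12) -> [12]
enqueue(26) -> [12, 26]
enqueue(24) -> [12, 26, 24]
enqueue(8) -> [12, 26, 24, 8]
enqueue(11) -> [12, 26, 24, 8, 11]
Final queue (front to back): [12, 26, 24, 8, 11]


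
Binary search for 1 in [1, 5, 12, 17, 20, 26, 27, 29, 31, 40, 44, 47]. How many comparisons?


Search for 1:
[0,11] mid=5 arr[5]=26
[0,4] mid=2 arr[2]=12
[0,1] mid=0 arr[0]=1
Total: 3 comparisons


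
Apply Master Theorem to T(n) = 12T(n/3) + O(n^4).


a=12, b=3, c=4. log_3(12)=2.262 < c=4. Case 3: O(n^c) = O(n^4)
Complexity: O(n^4)


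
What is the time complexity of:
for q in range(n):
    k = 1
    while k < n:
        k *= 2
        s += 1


Per nesting level: O(n) * O(log n) = O(n log n)
Complexity: O(n log n)


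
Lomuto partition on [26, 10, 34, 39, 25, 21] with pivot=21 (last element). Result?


Elements <= 21 go left of pivot.
Result: [10, 21, 34, 39, 25, 26], pivot at index 1


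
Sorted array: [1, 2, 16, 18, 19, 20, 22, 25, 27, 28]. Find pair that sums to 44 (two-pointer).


Two pointers: lo=0, hi=9
Found pair: (16, 28) summing to 44


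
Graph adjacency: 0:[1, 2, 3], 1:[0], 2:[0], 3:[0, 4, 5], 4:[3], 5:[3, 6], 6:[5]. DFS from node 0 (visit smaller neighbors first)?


DFS stack-based: start with [0]
Visit order: [0, 1, 2, 3, 4, 5, 6]


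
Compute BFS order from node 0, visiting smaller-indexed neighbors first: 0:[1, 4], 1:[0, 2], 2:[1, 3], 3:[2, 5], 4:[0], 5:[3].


BFS queue: start with [0]
Visit order: [0, 1, 4, 2, 3, 5]


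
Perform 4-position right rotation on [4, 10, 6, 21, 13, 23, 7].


Right rotate by 4: [21, 13, 23, 7, 4, 10, 6]


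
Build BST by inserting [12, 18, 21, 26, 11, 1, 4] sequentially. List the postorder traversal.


Root = 12; build tree by BST insertion.
Postorder traversal: [4, 1, 11, 26, 21, 18, 12]


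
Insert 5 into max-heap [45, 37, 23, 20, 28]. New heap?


Append 5: [45, 37, 23, 20, 28, 5]
Bubble up: no swaps needed
Result: [45, 37, 23, 20, 28, 5]


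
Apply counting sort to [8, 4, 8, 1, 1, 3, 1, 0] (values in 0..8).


Count array: [1, 3, 0, 1, 1, 0, 0, 0, 2]
Reconstruct: [0, 1, 1, 1, 3, 4, 8, 8]


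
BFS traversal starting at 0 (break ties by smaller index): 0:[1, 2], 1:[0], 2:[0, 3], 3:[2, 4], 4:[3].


BFS queue: start with [0]
Visit order: [0, 1, 2, 3, 4]


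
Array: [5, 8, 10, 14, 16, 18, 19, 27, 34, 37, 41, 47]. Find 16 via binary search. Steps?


Search for 16:
[0,11] mid=5 arr[5]=18
[0,4] mid=2 arr[2]=10
[3,4] mid=3 arr[3]=14
[4,4] mid=4 arr[4]=16
Total: 4 comparisons


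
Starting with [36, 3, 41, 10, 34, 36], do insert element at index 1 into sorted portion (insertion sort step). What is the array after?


After one pass: [3, 36, 41, 10, 34, 36]


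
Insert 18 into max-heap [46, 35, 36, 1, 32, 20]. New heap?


Append 18: [46, 35, 36, 1, 32, 20, 18]
Bubble up: no swaps needed
Result: [46, 35, 36, 1, 32, 20, 18]


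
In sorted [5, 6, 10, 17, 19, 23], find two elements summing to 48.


Two pointers: lo=0, hi=5
No pair sums to 48


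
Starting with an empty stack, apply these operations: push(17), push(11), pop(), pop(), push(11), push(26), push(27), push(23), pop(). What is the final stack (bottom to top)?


push(17) -> [17]
push(11) -> [17, 11]
pop() returns 11 -> [17]
pop() returns 17 -> []
push(11) -> [11]
push(26) -> [11, 26]
push(27) -> [11, 26, 27]
push(23) -> [11, 26, 27, 23]
pop() returns 23 -> [11, 26, 27]
Final stack (bottom to top): [11, 26, 27]


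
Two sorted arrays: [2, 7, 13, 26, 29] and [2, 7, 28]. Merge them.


Compare heads, take smaller each step.
Merged: [2, 2, 7, 7, 13, 26, 28, 29]


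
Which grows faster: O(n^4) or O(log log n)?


double-logarithmic grows slower than quartic
O(log log n) is asymptotically smaller; O(n^4) grows faster


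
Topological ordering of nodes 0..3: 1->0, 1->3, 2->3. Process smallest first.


Kahn's algorithm, process smallest node first
Order: [1, 0, 2, 3]


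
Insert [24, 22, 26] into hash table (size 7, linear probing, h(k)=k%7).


Insertions: 24->slot 3; 22->slot 1; 26->slot 5
Table: [None, 22, None, 24, None, 26, None]


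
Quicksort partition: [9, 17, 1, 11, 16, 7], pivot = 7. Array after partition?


Elements <= 7 go left of pivot.
Result: [1, 7, 9, 11, 16, 17], pivot at index 1


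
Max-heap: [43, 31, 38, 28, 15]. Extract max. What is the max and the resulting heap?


Max = 43
Replace root with last, heapify down
Resulting heap: [38, 31, 15, 28]


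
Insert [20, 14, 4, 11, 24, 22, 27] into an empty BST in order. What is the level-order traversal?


Root = 20; build tree by BST insertion.
Level-Order traversal: [20, 14, 24, 4, 22, 27, 11]


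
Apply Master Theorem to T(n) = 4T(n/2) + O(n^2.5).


a=4, b=2, c=2.5. log_2(4)=2 < c=2.5. Case 3: O(n^c) = O(n^2.500)
Complexity: O(n^2.500)


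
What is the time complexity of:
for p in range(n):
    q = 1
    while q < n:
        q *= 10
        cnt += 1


Per nesting level: O(n) * O(log n) = O(n log n)
Complexity: O(n log n)


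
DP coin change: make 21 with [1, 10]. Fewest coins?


dp[0]=0; dp[i]=1+min(dp[i-c] for c in coins)
...dp[16]=7, dp[17]=8, dp[18]=9, dp[19]=10, dp[20]=2, dp[21]=3
Minimum coins for 21 = 3


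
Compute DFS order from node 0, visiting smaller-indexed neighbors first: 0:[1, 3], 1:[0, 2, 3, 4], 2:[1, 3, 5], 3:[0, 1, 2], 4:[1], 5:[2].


DFS stack-based: start with [0]
Visit order: [0, 1, 2, 3, 5, 4]


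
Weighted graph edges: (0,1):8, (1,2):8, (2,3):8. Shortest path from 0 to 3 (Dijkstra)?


Dijkstra from 0:
Distances: {0: 0, 1: 8, 2: 16, 3: 24}
Shortest distance to 3 = 24, path = [0, 1, 2, 3]


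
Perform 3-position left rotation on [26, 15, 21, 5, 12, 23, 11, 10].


Left rotate by 3: [5, 12, 23, 11, 10, 26, 15, 21]


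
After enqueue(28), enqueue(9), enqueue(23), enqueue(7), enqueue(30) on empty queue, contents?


enqueue(28) -> [28]
enqueue(9) -> [28, 9]
enqueue(23) -> [28, 9, 23]
enqueue(7) -> [28, 9, 23, 7]
enqueue(30) -> [28, 9, 23, 7, 30]
Final queue (front to back): [28, 9, 23, 7, 30]


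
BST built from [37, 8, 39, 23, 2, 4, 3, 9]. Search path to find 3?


BST root = 37
Search for 3: compare at each node
Path: [37, 8, 2, 4, 3]


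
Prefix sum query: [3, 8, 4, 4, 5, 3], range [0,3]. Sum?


Prefix sums: [0, 3, 11, 15, 19, 24, 27]
Sum[0..3] = prefix[4] - prefix[0] = 19 - 0 = 19


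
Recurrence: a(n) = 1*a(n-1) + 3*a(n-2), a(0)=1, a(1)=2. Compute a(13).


Build bottom-up:
...a(11)=8843, a(12)=20369, a(13)=1*20369+3*8843=46898


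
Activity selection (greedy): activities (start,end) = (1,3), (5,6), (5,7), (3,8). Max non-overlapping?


Greedy: pick earliest-ending, then skip overlaps.
Selected (2 activities): [(1, 3), (5, 6)]


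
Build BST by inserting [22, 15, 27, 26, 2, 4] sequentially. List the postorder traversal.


Root = 22; build tree by BST insertion.
Postorder traversal: [4, 2, 15, 26, 27, 22]


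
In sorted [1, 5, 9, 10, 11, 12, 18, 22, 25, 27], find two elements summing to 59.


Two pointers: lo=0, hi=9
No pair sums to 59


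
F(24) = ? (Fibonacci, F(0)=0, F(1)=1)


F(n)=F(n-1)+F(n-2)
...F(22)=17711, F(23)=28657, F(24)=46368


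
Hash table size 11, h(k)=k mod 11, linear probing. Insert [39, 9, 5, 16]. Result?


Insertions: 39->slot 6; 9->slot 9; 5->slot 5; 16->slot 7
Table: [None, None, None, None, None, 5, 39, 16, None, 9, None]


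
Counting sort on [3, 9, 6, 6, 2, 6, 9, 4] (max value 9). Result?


Count array: [0, 0, 1, 1, 1, 0, 3, 0, 0, 2]
Reconstruct: [2, 3, 4, 6, 6, 6, 9, 9]


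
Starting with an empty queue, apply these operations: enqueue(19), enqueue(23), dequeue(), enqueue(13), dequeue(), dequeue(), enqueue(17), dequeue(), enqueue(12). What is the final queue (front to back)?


enqueue(19) -> [19]
enqueue(23) -> [19, 23]
dequeue() returns 19 -> [23]
enqueue(13) -> [23, 13]
dequeue() returns 23 -> [13]
dequeue() returns 13 -> []
enqueue(17) -> [17]
dequeue() returns 17 -> []
enqueue(12) -> [12]
Final queue (front to back): [12]


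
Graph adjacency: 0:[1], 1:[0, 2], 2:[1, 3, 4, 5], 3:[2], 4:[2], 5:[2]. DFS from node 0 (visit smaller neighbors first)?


DFS stack-based: start with [0]
Visit order: [0, 1, 2, 3, 4, 5]


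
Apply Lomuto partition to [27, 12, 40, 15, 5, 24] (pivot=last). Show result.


Elements <= 24 go left of pivot.
Result: [12, 15, 5, 24, 40, 27], pivot at index 3


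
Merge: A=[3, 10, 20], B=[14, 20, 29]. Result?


Compare heads, take smaller each step.
Merged: [3, 10, 14, 20, 20, 29]


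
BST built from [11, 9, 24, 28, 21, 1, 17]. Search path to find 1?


BST root = 11
Search for 1: compare at each node
Path: [11, 9, 1]


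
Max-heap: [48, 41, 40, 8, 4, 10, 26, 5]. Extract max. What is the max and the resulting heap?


Max = 48
Replace root with last, heapify down
Resulting heap: [41, 8, 40, 5, 4, 10, 26]


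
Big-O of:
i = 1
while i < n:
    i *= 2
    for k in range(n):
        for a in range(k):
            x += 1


Per nesting level: O(log n) * O(n) * O(n) [triangular over k] = O(n^2 log n)
Complexity: O(n^2 log n)


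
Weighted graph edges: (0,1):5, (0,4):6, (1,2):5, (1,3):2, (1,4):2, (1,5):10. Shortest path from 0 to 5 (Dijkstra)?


Dijkstra from 0:
Distances: {0: 0, 1: 5, 2: 10, 3: 7, 4: 6, 5: 15}
Shortest distance to 5 = 15, path = [0, 1, 5]


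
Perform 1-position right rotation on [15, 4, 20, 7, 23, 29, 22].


Right rotate by 1: [22, 15, 4, 20, 7, 23, 29]


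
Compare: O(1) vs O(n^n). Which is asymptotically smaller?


constant grows slower than n^n
O(1) is asymptotically smaller; O(n^n) grows faster


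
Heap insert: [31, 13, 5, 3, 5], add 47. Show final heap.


Append 47: [31, 13, 5, 3, 5, 47]
Bubble up: swap idx 5(47) with idx 2(5); swap idx 2(47) with idx 0(31)
Result: [47, 13, 31, 3, 5, 5]


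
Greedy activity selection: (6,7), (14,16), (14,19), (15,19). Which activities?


Greedy: pick earliest-ending, then skip overlaps.
Selected (2 activities): [(6, 7), (14, 16)]


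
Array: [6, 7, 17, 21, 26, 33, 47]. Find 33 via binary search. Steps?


Search for 33:
[0,6] mid=3 arr[3]=21
[4,6] mid=5 arr[5]=33
Total: 2 comparisons


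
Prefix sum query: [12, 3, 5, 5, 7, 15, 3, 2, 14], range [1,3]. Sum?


Prefix sums: [0, 12, 15, 20, 25, 32, 47, 50, 52, 66]
Sum[1..3] = prefix[4] - prefix[1] = 25 - 12 = 13


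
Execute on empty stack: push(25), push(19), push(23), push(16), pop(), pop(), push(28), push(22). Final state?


push(25) -> [25]
push(19) -> [25, 19]
push(23) -> [25, 19, 23]
push(16) -> [25, 19, 23, 16]
pop() returns 16 -> [25, 19, 23]
pop() returns 23 -> [25, 19]
push(28) -> [25, 19, 28]
push(22) -> [25, 19, 28, 22]
Final stack (bottom to top): [25, 19, 28, 22]


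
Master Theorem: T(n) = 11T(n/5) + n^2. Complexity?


a=11, b=5, c=2. log_5(11)=1.490 < c=2. Case 3: O(n^c) = O(n^2)
Complexity: O(n^2)


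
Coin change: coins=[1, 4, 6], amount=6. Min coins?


dp[0]=0; dp[i]=1+min(dp[i-c] for c in coins)
...dp[1]=1, dp[2]=2, dp[3]=3, dp[4]=1, dp[5]=2, dp[6]=1
Minimum coins for 6 = 1


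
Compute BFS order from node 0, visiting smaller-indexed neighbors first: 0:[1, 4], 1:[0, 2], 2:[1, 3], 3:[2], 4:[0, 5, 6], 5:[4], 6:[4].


BFS queue: start with [0]
Visit order: [0, 1, 4, 2, 5, 6, 3]


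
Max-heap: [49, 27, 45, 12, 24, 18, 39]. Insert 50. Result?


Append 50: [49, 27, 45, 12, 24, 18, 39, 50]
Bubble up: swap idx 7(50) with idx 3(12); swap idx 3(50) with idx 1(27); swap idx 1(50) with idx 0(49)
Result: [50, 49, 45, 27, 24, 18, 39, 12]


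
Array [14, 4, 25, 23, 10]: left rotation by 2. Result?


Left rotate by 2: [25, 23, 10, 14, 4]


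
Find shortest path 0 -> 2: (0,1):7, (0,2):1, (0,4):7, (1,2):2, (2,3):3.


Dijkstra from 0:
Distances: {0: 0, 1: 3, 2: 1, 3: 4, 4: 7}
Shortest distance to 2 = 1, path = [0, 2]


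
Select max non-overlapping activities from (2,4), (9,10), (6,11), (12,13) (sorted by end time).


Greedy: pick earliest-ending, then skip overlaps.
Selected (3 activities): [(2, 4), (9, 10), (12, 13)]


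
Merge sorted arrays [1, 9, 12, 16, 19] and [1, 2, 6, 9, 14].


Compare heads, take smaller each step.
Merged: [1, 1, 2, 6, 9, 9, 12, 14, 16, 19]


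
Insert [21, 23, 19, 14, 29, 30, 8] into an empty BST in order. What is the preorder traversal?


Root = 21; build tree by BST insertion.
Preorder traversal: [21, 19, 14, 8, 23, 29, 30]


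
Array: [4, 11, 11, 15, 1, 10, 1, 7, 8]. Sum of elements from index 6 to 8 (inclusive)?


Prefix sums: [0, 4, 15, 26, 41, 42, 52, 53, 60, 68]
Sum[6..8] = prefix[9] - prefix[6] = 68 - 52 = 16


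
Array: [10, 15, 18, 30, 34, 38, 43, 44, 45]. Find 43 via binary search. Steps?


Search for 43:
[0,8] mid=4 arr[4]=34
[5,8] mid=6 arr[6]=43
Total: 2 comparisons


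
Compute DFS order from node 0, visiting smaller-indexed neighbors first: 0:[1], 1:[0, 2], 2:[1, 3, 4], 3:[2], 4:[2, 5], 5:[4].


DFS stack-based: start with [0]
Visit order: [0, 1, 2, 3, 4, 5]


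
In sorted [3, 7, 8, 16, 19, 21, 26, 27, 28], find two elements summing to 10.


Two pointers: lo=0, hi=8
Found pair: (3, 7) summing to 10


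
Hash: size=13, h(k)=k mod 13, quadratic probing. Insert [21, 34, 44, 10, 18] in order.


Insertions: 21->slot 8; 34->slot 9; 44->slot 5; 10->slot 10; 18->slot 6
Table: [None, None, None, None, None, 44, 18, None, 21, 34, 10, None, None]


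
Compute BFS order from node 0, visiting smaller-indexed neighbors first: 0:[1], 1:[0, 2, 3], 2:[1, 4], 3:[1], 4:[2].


BFS queue: start with [0]
Visit order: [0, 1, 2, 3, 4]


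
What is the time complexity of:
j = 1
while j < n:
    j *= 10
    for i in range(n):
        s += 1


Per nesting level: O(log n) * O(n) = O(n log n)
Complexity: O(n log n)


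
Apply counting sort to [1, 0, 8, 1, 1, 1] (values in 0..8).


Count array: [1, 4, 0, 0, 0, 0, 0, 0, 1]
Reconstruct: [0, 1, 1, 1, 1, 8]


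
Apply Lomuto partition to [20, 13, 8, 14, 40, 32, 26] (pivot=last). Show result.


Elements <= 26 go left of pivot.
Result: [20, 13, 8, 14, 26, 32, 40], pivot at index 4


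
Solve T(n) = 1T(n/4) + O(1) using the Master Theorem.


a=1, b=4, c=0. log_4(1)=0 = c=0. Case 2: O(n^c log n) = O(log n)
Complexity: O(log n)


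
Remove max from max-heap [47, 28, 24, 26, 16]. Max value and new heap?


Max = 47
Replace root with last, heapify down
Resulting heap: [28, 26, 24, 16]


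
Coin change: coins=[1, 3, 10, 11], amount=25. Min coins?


dp[0]=0; dp[i]=1+min(dp[i-c] for c in coins)
...dp[20]=2, dp[21]=2, dp[22]=2, dp[23]=3, dp[24]=3, dp[25]=3
Minimum coins for 25 = 3


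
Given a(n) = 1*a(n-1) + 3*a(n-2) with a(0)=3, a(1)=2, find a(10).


Build bottom-up:
...a(8)=1307, a(9)=2969, a(10)=1*2969+3*1307=6890


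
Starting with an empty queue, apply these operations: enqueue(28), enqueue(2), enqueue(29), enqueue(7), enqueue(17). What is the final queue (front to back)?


enqueue(28) -> [28]
enqueue(2) -> [28, 2]
enqueue(29) -> [28, 2, 29]
enqueue(7) -> [28, 2, 29, 7]
enqueue(17) -> [28, 2, 29, 7, 17]
Final queue (front to back): [28, 2, 29, 7, 17]


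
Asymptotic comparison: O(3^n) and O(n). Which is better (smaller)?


linear grows slower than exponential (base 3)
O(n) is asymptotically smaller; O(3^n) grows faster


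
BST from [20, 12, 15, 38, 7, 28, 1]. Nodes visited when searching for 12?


BST root = 20
Search for 12: compare at each node
Path: [20, 12]


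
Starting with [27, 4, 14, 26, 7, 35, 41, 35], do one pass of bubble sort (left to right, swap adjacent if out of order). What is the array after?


After one pass: [4, 14, 26, 7, 27, 35, 35, 41]


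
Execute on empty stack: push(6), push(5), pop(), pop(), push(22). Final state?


push(6) -> [6]
push(5) -> [6, 5]
pop() returns 5 -> [6]
pop() returns 6 -> []
push(22) -> [22]
Final stack (bottom to top): [22]


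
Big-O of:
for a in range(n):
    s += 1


Per nesting level: O(n) = O(n)
Complexity: O(n)


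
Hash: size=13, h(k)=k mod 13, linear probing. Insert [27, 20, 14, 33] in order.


Insertions: 27->slot 1; 20->slot 7; 14->slot 2; 33->slot 8
Table: [None, 27, 14, None, None, None, None, 20, 33, None, None, None, None]


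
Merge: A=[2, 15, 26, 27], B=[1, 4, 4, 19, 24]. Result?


Compare heads, take smaller each step.
Merged: [1, 2, 4, 4, 15, 19, 24, 26, 27]


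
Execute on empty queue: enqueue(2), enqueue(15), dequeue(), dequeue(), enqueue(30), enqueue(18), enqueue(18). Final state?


enqueue(2) -> [2]
enqueue(15) -> [2, 15]
dequeue() returns 2 -> [15]
dequeue() returns 15 -> []
enqueue(30) -> [30]
enqueue(18) -> [30, 18]
enqueue(18) -> [30, 18, 18]
Final queue (front to back): [30, 18, 18]


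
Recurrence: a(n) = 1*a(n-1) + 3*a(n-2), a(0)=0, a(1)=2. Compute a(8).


Build bottom-up:
...a(6)=80, a(7)=194, a(8)=1*194+3*80=434


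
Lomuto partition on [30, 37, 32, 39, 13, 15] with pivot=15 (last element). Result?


Elements <= 15 go left of pivot.
Result: [13, 15, 32, 39, 30, 37], pivot at index 1


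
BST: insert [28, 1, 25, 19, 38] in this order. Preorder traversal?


Root = 28; build tree by BST insertion.
Preorder traversal: [28, 1, 25, 19, 38]


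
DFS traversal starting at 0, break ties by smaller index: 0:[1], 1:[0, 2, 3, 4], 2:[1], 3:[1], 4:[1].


DFS stack-based: start with [0]
Visit order: [0, 1, 2, 3, 4]


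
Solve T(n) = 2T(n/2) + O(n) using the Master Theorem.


a=2, b=2, c=1. log_2(2)=1 = c=1. Case 2: O(n^c log n) = O(n log n)
Complexity: O(n log n)


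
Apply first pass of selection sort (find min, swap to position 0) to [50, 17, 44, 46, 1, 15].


After one pass: [1, 17, 44, 46, 50, 15]


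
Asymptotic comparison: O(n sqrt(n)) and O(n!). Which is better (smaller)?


n^1.5 grows slower than factorial
O(n sqrt(n)) is asymptotically smaller; O(n!) grows faster


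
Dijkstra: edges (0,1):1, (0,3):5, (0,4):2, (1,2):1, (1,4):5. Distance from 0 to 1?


Dijkstra from 0:
Distances: {0: 0, 1: 1, 2: 2, 3: 5, 4: 2}
Shortest distance to 1 = 1, path = [0, 1]


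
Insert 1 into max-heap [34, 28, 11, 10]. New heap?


Append 1: [34, 28, 11, 10, 1]
Bubble up: no swaps needed
Result: [34, 28, 11, 10, 1]


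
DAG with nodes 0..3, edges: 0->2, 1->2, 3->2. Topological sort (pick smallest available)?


Kahn's algorithm, process smallest node first
Order: [0, 1, 3, 2]


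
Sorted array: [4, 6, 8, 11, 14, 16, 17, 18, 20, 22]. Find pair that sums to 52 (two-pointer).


Two pointers: lo=0, hi=9
No pair sums to 52


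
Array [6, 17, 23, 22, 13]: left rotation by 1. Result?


Left rotate by 1: [17, 23, 22, 13, 6]


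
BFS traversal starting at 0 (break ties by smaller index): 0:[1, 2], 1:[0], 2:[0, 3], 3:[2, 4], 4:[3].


BFS queue: start with [0]
Visit order: [0, 1, 2, 3, 4]


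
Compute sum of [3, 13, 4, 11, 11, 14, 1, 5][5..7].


Prefix sums: [0, 3, 16, 20, 31, 42, 56, 57, 62]
Sum[5..7] = prefix[8] - prefix[5] = 62 - 42 = 20


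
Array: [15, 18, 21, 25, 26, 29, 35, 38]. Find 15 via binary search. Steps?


Search for 15:
[0,7] mid=3 arr[3]=25
[0,2] mid=1 arr[1]=18
[0,0] mid=0 arr[0]=15
Total: 3 comparisons


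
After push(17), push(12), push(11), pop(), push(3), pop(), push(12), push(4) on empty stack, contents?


push(17) -> [17]
push(12) -> [17, 12]
push(11) -> [17, 12, 11]
pop() returns 11 -> [17, 12]
push(3) -> [17, 12, 3]
pop() returns 3 -> [17, 12]
push(12) -> [17, 12, 12]
push(4) -> [17, 12, 12, 4]
Final stack (bottom to top): [17, 12, 12, 4]


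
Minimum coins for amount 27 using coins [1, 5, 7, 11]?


dp[0]=0; dp[i]=1+min(dp[i-c] for c in coins)
...dp[22]=2, dp[23]=3, dp[24]=4, dp[25]=3, dp[26]=4, dp[27]=3
Minimum coins for 27 = 3


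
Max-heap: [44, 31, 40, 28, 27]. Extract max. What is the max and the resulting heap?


Max = 44
Replace root with last, heapify down
Resulting heap: [40, 31, 27, 28]


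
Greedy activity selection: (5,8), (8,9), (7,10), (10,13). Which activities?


Greedy: pick earliest-ending, then skip overlaps.
Selected (3 activities): [(5, 8), (8, 9), (10, 13)]


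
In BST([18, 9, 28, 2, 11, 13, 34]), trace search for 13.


BST root = 18
Search for 13: compare at each node
Path: [18, 9, 11, 13]


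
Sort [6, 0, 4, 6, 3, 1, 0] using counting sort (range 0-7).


Count array: [2, 1, 0, 1, 1, 0, 2, 0]
Reconstruct: [0, 0, 1, 3, 4, 6, 6]


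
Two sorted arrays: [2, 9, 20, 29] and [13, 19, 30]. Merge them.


Compare heads, take smaller each step.
Merged: [2, 9, 13, 19, 20, 29, 30]


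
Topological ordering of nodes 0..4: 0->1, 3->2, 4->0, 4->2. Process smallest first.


Kahn's algorithm, process smallest node first
Order: [3, 4, 0, 1, 2]


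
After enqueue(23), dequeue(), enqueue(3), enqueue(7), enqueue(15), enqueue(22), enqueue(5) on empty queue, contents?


enqueue(23) -> [23]
dequeue() returns 23 -> []
enqueue(3) -> [3]
enqueue(7) -> [3, 7]
enqueue(15) -> [3, 7, 15]
enqueue(22) -> [3, 7, 15, 22]
enqueue(5) -> [3, 7, 15, 22, 5]
Final queue (front to back): [3, 7, 15, 22, 5]


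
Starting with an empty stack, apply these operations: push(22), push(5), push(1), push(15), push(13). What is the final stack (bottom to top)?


push(22) -> [22]
push(5) -> [22, 5]
push(1) -> [22, 5, 1]
push(15) -> [22, 5, 1, 15]
push(13) -> [22, 5, 1, 15, 13]
Final stack (bottom to top): [22, 5, 1, 15, 13]


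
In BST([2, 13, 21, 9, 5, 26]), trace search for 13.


BST root = 2
Search for 13: compare at each node
Path: [2, 13]


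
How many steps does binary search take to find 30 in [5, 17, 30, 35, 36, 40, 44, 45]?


Search for 30:
[0,7] mid=3 arr[3]=35
[0,2] mid=1 arr[1]=17
[2,2] mid=2 arr[2]=30
Total: 3 comparisons


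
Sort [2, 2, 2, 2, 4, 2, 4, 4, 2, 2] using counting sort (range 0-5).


Count array: [0, 0, 7, 0, 3, 0]
Reconstruct: [2, 2, 2, 2, 2, 2, 2, 4, 4, 4]


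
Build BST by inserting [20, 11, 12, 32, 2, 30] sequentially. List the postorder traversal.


Root = 20; build tree by BST insertion.
Postorder traversal: [2, 12, 11, 30, 32, 20]


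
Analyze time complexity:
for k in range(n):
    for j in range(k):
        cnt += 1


Per nesting level: O(n) * O(n) [triangular over k] = O(n^2)
Complexity: O(n^2)


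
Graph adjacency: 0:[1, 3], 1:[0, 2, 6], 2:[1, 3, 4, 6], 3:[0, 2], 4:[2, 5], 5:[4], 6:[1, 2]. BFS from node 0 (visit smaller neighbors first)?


BFS queue: start with [0]
Visit order: [0, 1, 3, 2, 6, 4, 5]


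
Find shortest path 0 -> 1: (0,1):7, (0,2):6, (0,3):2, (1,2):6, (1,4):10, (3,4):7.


Dijkstra from 0:
Distances: {0: 0, 1: 7, 2: 6, 3: 2, 4: 9}
Shortest distance to 1 = 7, path = [0, 1]


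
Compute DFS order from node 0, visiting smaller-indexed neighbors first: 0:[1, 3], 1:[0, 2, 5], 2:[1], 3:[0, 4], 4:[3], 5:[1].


DFS stack-based: start with [0]
Visit order: [0, 1, 2, 5, 3, 4]


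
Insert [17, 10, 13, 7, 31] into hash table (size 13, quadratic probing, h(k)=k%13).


Insertions: 17->slot 4; 10->slot 10; 13->slot 0; 7->slot 7; 31->slot 5
Table: [13, None, None, None, 17, 31, None, 7, None, None, 10, None, None]


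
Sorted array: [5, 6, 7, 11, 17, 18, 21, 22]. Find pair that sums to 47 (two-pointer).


Two pointers: lo=0, hi=7
No pair sums to 47


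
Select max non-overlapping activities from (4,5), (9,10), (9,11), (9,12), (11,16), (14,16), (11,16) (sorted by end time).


Greedy: pick earliest-ending, then skip overlaps.
Selected (3 activities): [(4, 5), (9, 10), (11, 16)]


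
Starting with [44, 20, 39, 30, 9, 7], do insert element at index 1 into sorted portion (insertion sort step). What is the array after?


After one pass: [20, 44, 39, 30, 9, 7]


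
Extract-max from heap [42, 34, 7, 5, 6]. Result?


Max = 42
Replace root with last, heapify down
Resulting heap: [34, 6, 7, 5]


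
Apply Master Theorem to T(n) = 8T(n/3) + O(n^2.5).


a=8, b=3, c=2.5. log_3(8)=1.893 < c=2.5. Case 3: O(n^c) = O(n^2.500)
Complexity: O(n^2.500)


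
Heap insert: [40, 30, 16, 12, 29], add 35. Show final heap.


Append 35: [40, 30, 16, 12, 29, 35]
Bubble up: swap idx 5(35) with idx 2(16)
Result: [40, 30, 35, 12, 29, 16]


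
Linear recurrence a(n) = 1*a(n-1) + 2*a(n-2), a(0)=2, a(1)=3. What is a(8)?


Build bottom-up:
...a(6)=107, a(7)=213, a(8)=1*213+2*107=427


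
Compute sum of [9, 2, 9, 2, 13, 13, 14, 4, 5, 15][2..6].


Prefix sums: [0, 9, 11, 20, 22, 35, 48, 62, 66, 71, 86]
Sum[2..6] = prefix[7] - prefix[2] = 62 - 11 = 51


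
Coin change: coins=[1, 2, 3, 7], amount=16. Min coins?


dp[0]=0; dp[i]=1+min(dp[i-c] for c in coins)
...dp[11]=3, dp[12]=3, dp[13]=3, dp[14]=2, dp[15]=3, dp[16]=3
Minimum coins for 16 = 3


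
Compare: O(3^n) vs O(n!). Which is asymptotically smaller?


exponential (base 3) grows slower than factorial
O(3^n) is asymptotically smaller; O(n!) grows faster


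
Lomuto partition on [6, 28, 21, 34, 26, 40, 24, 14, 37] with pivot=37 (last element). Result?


Elements <= 37 go left of pivot.
Result: [6, 28, 21, 34, 26, 24, 14, 37, 40], pivot at index 7


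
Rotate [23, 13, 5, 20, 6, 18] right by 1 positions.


Right rotate by 1: [18, 23, 13, 5, 20, 6]


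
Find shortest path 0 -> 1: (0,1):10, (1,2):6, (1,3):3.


Dijkstra from 0:
Distances: {0: 0, 1: 10, 2: 16, 3: 13}
Shortest distance to 1 = 10, path = [0, 1]


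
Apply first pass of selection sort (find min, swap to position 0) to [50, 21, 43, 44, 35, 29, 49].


After one pass: [21, 50, 43, 44, 35, 29, 49]


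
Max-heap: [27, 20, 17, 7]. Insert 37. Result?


Append 37: [27, 20, 17, 7, 37]
Bubble up: swap idx 4(37) with idx 1(20); swap idx 1(37) with idx 0(27)
Result: [37, 27, 17, 7, 20]


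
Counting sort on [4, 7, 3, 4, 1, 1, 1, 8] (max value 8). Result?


Count array: [0, 3, 0, 1, 2, 0, 0, 1, 1]
Reconstruct: [1, 1, 1, 3, 4, 4, 7, 8]


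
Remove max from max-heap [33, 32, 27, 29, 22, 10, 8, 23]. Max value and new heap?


Max = 33
Replace root with last, heapify down
Resulting heap: [32, 29, 27, 23, 22, 10, 8]


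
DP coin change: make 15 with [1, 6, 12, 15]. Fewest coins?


dp[0]=0; dp[i]=1+min(dp[i-c] for c in coins)
...dp[10]=5, dp[11]=6, dp[12]=1, dp[13]=2, dp[14]=3, dp[15]=1
Minimum coins for 15 = 1


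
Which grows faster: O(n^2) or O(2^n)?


quadratic grows slower than exponential
O(n^2) is asymptotically smaller; O(2^n) grows faster


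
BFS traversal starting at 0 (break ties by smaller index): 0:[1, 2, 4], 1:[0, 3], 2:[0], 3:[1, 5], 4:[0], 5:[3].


BFS queue: start with [0]
Visit order: [0, 1, 2, 4, 3, 5]


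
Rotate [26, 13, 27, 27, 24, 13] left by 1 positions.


Left rotate by 1: [13, 27, 27, 24, 13, 26]


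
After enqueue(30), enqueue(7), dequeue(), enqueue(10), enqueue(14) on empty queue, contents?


enqueue(30) -> [30]
enqueue(7) -> [30, 7]
dequeue() returns 30 -> [7]
enqueue(10) -> [7, 10]
enqueue(14) -> [7, 10, 14]
Final queue (front to back): [7, 10, 14]


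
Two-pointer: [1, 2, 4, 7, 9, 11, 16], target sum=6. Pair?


Two pointers: lo=0, hi=6
Found pair: (2, 4) summing to 6


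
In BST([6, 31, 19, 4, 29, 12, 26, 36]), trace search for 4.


BST root = 6
Search for 4: compare at each node
Path: [6, 4]


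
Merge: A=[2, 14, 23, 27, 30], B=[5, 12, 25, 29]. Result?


Compare heads, take smaller each step.
Merged: [2, 5, 12, 14, 23, 25, 27, 29, 30]


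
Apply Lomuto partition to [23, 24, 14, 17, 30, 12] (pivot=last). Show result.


Elements <= 12 go left of pivot.
Result: [12, 24, 14, 17, 30, 23], pivot at index 0


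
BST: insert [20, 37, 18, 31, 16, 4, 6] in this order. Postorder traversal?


Root = 20; build tree by BST insertion.
Postorder traversal: [6, 4, 16, 18, 31, 37, 20]


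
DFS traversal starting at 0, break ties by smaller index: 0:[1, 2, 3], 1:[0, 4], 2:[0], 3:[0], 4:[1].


DFS stack-based: start with [0]
Visit order: [0, 1, 4, 2, 3]


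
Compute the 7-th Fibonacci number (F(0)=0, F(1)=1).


F(n)=F(n-1)+F(n-2)
...F(5)=5, F(6)=8, F(7)=13


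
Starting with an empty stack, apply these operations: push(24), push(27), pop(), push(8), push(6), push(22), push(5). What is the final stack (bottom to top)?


push(24) -> [24]
push(27) -> [24, 27]
pop() returns 27 -> [24]
push(8) -> [24, 8]
push(6) -> [24, 8, 6]
push(22) -> [24, 8, 6, 22]
push(5) -> [24, 8, 6, 22, 5]
Final stack (bottom to top): [24, 8, 6, 22, 5]


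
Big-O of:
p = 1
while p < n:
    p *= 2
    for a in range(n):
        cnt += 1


Per nesting level: O(log n) * O(n) = O(n log n)
Complexity: O(n log n)


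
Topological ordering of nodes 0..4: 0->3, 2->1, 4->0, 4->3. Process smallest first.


Kahn's algorithm, process smallest node first
Order: [2, 1, 4, 0, 3]


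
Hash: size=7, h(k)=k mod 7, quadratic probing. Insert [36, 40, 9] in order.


Insertions: 36->slot 1; 40->slot 5; 9->slot 2
Table: [None, 36, 9, None, None, 40, None]


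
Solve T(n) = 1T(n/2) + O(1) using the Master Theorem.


a=1, b=2, c=0. log_2(1)=0 = c=0. Case 2: O(n^c log n) = O(log n)
Complexity: O(log n)


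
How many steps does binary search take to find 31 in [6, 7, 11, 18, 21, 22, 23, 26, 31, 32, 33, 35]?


Search for 31:
[0,11] mid=5 arr[5]=22
[6,11] mid=8 arr[8]=31
Total: 2 comparisons
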